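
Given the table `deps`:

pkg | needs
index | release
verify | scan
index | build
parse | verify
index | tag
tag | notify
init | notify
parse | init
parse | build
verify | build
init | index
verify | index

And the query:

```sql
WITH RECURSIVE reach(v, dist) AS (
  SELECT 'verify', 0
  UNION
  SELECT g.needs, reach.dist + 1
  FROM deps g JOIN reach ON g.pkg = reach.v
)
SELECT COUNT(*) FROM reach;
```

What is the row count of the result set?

Base: (verify, dist=0).
Iteration 1: edges from {verify} -> (build, dist=1), (index, dist=1), (scan, dist=1).
Iteration 2: edges from {build,index,scan} -> (build, dist=2), (release, dist=2), (tag, dist=2).
Iteration 3: edges from {build,release,tag} -> (notify, dist=3).
Iteration 4: no outgoing edges from {notify}; recursion stops.
Total rows emitted: 8.

8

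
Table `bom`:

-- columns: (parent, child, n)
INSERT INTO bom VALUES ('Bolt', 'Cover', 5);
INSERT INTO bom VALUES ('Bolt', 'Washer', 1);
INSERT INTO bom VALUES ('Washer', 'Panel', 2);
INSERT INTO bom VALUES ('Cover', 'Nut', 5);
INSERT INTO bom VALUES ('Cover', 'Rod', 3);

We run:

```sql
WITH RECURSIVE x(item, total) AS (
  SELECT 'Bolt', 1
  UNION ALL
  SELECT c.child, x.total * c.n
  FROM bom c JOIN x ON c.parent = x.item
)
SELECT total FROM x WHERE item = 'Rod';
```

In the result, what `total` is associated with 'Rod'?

15

Base: (Bolt, total=1).
Iteration 1: components of {Bolt} -> Cover = 1*5 = 5, Washer = 1*1 = 1.
Iteration 2: components of {Cover,Washer} -> Nut = 5*5 = 25, Panel = 1*2 = 2, Rod = 5*3 = 15.
Iteration 3: no further components; recursion stops.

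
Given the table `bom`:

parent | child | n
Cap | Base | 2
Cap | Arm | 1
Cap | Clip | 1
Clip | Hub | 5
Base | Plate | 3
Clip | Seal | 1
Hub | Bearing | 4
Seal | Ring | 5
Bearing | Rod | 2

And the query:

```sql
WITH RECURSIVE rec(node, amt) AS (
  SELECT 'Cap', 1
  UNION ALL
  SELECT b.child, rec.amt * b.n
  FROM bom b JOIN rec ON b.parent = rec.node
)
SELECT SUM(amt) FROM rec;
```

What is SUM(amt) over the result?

82

Base: (Cap, amt=1).
Iteration 1: components of {Cap} -> Arm = 1*1 = 1, Base = 1*2 = 2, Clip = 1*1 = 1.
Iteration 2: components of {Arm,Base,Clip} -> Hub = 1*5 = 5, Plate = 2*3 = 6, Seal = 1*1 = 1.
Iteration 3: components of {Hub,Plate,Seal} -> Bearing = 5*4 = 20, Ring = 1*5 = 5.
Iteration 4: components of {Bearing,Ring} -> Rod = 20*2 = 40.
Iteration 5: no further components; recursion stops.
SUM(amt) = 1 + 2 + 1 + 1 + 6 + 5 + 1 + 20 + 5 + 40 = 82.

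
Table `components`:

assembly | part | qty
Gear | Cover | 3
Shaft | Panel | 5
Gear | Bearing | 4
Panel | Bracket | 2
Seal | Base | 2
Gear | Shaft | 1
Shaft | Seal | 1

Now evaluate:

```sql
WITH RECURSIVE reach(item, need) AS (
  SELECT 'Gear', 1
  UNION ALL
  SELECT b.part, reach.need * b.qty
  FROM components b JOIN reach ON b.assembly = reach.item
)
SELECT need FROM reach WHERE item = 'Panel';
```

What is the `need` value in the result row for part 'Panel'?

5

Base: (Gear, need=1).
Iteration 1: components of {Gear} -> Bearing = 1*4 = 4, Cover = 1*3 = 3, Shaft = 1*1 = 1.
Iteration 2: components of {Bearing,Cover,Shaft} -> Panel = 1*5 = 5, Seal = 1*1 = 1.
Iteration 3: components of {Panel,Seal} -> Base = 1*2 = 2, Bracket = 5*2 = 10.
Iteration 4: no further components; recursion stops.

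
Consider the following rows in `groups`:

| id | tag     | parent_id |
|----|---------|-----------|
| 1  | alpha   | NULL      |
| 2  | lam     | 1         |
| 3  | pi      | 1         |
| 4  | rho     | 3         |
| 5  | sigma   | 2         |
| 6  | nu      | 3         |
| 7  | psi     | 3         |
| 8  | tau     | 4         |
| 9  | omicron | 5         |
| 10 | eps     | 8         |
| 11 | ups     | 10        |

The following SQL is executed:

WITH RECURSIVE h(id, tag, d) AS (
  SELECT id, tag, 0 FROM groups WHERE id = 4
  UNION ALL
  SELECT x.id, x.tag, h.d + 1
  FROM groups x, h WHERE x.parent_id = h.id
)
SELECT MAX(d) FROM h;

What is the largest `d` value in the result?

Base: id=4 (rho) at d 0.
Iteration 1: rows with parent_id in {4} -> tau (id 8, d 1).
Iteration 2: rows with parent_id in {8} -> eps (id 10, d 2).
Iteration 3: rows with parent_id in {10} -> ups (id 11, d 3).
Iteration 4: no rows with parent_id in {11}; recursion stops.
d values: 0, 1, 2, 3; the maximum is 3.

3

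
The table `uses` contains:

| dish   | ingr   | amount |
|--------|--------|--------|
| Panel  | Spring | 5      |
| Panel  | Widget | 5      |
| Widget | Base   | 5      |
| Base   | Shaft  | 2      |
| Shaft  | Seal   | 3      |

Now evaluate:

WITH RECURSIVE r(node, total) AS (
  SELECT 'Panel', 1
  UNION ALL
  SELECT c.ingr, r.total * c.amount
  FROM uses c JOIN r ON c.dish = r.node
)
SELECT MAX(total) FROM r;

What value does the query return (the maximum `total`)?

Base: (Panel, total=1).
Iteration 1: components of {Panel} -> Spring = 1*5 = 5, Widget = 1*5 = 5.
Iteration 2: components of {Spring,Widget} -> Base = 5*5 = 25.
Iteration 3: components of {Base} -> Shaft = 25*2 = 50.
Iteration 4: components of {Shaft} -> Seal = 50*3 = 150.
Iteration 5: no further components; recursion stops.
total values: 1, 5, 5, 25, 50, 150; the maximum is 150.

150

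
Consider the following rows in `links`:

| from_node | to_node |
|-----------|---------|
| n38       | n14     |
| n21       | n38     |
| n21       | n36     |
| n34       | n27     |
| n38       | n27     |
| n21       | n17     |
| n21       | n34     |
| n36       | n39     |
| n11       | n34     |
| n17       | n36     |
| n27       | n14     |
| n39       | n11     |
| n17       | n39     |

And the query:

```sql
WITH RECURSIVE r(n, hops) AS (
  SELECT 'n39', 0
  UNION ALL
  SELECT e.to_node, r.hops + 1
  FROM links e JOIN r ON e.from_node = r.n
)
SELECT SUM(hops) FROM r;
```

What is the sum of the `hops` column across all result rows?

10

Base: (n39, hops=0).
Iteration 1: edges from {n39} -> (n11, hops=1).
Iteration 2: edges from {n11} -> (n34, hops=2).
Iteration 3: edges from {n34} -> (n27, hops=3).
Iteration 4: edges from {n27} -> (n14, hops=4).
Iteration 5: no outgoing edges from {n14}; recursion stops.
SUM(hops) = 0 + 1 + 2 + 3 + 4 = 10.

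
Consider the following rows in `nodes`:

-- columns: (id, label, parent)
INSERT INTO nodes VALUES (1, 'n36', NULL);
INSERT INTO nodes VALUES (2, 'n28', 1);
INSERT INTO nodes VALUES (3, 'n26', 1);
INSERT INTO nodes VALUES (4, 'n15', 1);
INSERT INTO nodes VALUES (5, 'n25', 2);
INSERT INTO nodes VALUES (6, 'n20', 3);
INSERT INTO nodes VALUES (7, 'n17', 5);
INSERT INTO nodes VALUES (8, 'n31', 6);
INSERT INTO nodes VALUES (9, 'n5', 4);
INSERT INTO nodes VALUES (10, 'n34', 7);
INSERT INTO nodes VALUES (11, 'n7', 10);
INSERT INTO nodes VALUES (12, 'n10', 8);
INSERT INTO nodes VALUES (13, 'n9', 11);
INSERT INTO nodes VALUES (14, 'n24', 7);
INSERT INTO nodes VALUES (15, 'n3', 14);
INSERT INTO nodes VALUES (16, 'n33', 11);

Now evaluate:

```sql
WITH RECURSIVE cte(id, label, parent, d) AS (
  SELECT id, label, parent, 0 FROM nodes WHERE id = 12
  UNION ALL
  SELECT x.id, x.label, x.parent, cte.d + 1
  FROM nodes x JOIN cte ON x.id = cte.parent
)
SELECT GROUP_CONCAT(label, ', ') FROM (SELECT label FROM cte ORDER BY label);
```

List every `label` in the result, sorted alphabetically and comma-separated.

Base: id=12 (n10), parent=8, d 0.
Iteration 1: join on id=8 -> n31 (id 8, parent=6, d 1).
Iteration 2: join on id=6 -> n20 (id 6, parent=3, d 2).
Iteration 3: join on id=3 -> n26 (id 3, parent=1, d 3).
Iteration 4: join on id=1 -> n36 (id 1, parent=NULL, d 4).
Iteration 5: parent is NULL; no match; recursion stops.

n10, n20, n26, n31, n36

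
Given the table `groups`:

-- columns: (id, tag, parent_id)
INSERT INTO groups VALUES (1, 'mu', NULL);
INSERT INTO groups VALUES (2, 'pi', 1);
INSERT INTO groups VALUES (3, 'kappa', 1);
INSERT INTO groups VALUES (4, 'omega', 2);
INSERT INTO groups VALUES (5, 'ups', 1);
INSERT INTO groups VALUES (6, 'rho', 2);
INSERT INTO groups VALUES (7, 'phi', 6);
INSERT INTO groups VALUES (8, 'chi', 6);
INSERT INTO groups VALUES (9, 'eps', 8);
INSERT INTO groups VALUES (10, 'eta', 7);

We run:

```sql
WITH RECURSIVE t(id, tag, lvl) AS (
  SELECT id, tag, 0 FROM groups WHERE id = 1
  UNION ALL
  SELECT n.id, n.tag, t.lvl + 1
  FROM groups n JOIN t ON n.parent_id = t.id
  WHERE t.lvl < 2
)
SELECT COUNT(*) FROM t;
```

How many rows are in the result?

Base: id=1 (mu) at lvl 0.
Iteration 1: rows with parent_id in {1} -> pi (id 2, lvl 1), kappa (id 3, lvl 1), ups (id 5, lvl 1).
Iteration 2: rows with parent_id in {2,3,5} -> omega (id 4, lvl 2), rho (id 6, lvl 2).
Iteration 3: lvl < 2 fails for all current rows; recursion stops.
Total rows emitted: 6.

6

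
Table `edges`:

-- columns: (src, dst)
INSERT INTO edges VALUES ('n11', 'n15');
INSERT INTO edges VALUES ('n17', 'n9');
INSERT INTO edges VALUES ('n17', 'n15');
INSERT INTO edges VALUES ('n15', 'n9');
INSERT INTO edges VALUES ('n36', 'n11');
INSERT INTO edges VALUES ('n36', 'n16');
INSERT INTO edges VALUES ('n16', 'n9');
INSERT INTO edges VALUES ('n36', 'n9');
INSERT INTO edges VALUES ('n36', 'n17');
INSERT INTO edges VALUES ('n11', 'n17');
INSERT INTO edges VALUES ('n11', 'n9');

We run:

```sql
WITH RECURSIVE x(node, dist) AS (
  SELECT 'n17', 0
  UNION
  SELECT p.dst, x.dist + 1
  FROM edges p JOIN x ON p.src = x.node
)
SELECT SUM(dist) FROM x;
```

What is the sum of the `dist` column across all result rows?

Base: (n17, dist=0).
Iteration 1: edges from {n17} -> (n15, dist=1), (n9, dist=1).
Iteration 2: edges from {n15,n9} -> (n9, dist=2).
Iteration 3: no outgoing edges from {n9}; recursion stops.
SUM(dist) = 0 + 1 + 1 + 2 = 4.

4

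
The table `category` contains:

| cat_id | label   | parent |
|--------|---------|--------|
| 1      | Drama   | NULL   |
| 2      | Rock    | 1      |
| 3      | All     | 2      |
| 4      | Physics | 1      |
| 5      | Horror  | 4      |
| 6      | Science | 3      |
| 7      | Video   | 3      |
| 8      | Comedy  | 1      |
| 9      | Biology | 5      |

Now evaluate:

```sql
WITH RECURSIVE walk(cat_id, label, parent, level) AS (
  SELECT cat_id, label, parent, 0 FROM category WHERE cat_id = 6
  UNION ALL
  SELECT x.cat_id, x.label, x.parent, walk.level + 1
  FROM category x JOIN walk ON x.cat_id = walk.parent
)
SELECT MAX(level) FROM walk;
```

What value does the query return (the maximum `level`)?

Base: cat_id=6 (Science), parent=3, level 0.
Iteration 1: join on cat_id=3 -> All (id 3, parent=2, level 1).
Iteration 2: join on cat_id=2 -> Rock (id 2, parent=1, level 2).
Iteration 3: join on cat_id=1 -> Drama (id 1, parent=NULL, level 3).
Iteration 4: parent is NULL; no match; recursion stops.
level values: 0, 1, 2, 3; the maximum is 3.

3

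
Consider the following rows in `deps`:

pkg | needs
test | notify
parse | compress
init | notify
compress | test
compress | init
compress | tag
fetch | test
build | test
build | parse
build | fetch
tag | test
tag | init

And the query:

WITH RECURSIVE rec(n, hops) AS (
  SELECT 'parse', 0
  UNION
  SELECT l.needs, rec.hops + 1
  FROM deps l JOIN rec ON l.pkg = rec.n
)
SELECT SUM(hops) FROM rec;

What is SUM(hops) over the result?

Base: (parse, hops=0).
Iteration 1: edges from {parse} -> (compress, hops=1).
Iteration 2: edges from {compress} -> (init, hops=2), (tag, hops=2), (test, hops=2).
Iteration 3: edges from {init,tag,test} -> (init, hops=3), (notify, hops=3), (test, hops=3). [UNION drops 1 duplicate row(s)]
Iteration 4: edges from {init,notify,test} -> (notify, hops=4). [UNION drops 1 duplicate row(s)]
Iteration 5: no outgoing edges from {notify}; recursion stops.
SUM(hops) = 0 + 1 + 2 + 2 + 2 + 3 + 3 + 3 + 4 = 20.

20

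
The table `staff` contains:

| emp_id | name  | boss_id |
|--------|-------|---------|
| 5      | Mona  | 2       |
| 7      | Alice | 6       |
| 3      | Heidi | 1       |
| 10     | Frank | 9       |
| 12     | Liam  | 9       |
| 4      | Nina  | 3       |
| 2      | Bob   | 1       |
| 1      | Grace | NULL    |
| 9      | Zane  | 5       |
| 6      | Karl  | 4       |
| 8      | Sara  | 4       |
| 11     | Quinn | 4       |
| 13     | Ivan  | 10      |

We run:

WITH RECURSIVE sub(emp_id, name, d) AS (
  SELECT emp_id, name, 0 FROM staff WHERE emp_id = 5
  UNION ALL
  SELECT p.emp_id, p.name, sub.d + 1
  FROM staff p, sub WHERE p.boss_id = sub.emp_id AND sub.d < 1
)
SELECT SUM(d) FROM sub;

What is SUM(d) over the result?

Base: emp_id=5 (Mona) at d 0.
Iteration 1: rows with boss_id in {5} -> Zane (id 9, d 1).
Iteration 2: d < 1 fails for all current rows; recursion stops.
SUM(d) = 0 + 1 = 1.

1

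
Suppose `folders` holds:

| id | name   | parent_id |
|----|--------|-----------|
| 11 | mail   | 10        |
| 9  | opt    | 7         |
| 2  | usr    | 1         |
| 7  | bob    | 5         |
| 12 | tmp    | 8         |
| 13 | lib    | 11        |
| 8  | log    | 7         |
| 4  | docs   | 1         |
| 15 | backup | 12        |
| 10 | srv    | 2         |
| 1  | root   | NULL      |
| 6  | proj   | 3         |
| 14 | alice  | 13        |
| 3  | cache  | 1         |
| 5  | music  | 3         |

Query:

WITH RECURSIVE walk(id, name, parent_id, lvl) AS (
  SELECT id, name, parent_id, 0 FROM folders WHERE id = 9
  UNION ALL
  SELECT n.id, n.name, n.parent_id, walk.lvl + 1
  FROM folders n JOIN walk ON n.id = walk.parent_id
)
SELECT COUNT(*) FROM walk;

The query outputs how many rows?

Base: id=9 (opt), parent_id=7, lvl 0.
Iteration 1: join on id=7 -> bob (id 7, parent_id=5, lvl 1).
Iteration 2: join on id=5 -> music (id 5, parent_id=3, lvl 2).
Iteration 3: join on id=3 -> cache (id 3, parent_id=1, lvl 3).
Iteration 4: join on id=1 -> root (id 1, parent_id=NULL, lvl 4).
Iteration 5: parent_id is NULL; no match; recursion stops.
Total rows emitted: 5.

5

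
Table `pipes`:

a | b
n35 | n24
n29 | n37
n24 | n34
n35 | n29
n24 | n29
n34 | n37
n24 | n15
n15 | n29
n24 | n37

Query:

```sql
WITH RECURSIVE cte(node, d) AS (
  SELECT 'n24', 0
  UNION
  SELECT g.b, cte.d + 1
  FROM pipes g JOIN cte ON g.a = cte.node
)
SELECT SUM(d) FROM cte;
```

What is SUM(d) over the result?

Base: (n24, d=0).
Iteration 1: edges from {n24} -> (n15, d=1), (n29, d=1), (n34, d=1), (n37, d=1).
Iteration 2: edges from {n15,n29,n34,n37} -> (n29, d=2), (n37, d=2). [UNION drops 1 duplicate row(s)]
Iteration 3: edges from {n29,n37} -> (n37, d=3).
Iteration 4: no outgoing edges from {n37}; recursion stops.
SUM(d) = 0 + 1 + 1 + 1 + 1 + 2 + 2 + 3 = 11.

11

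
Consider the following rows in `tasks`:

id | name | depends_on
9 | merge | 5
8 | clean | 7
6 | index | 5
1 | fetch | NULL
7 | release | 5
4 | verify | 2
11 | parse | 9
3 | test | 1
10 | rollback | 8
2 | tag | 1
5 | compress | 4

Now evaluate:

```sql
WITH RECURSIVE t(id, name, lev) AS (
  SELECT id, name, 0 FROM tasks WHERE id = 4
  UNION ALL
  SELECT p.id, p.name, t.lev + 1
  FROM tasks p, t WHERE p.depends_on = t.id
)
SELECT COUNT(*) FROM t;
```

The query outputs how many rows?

8

Base: id=4 (verify) at lev 0.
Iteration 1: rows with depends_on in {4} -> compress (id 5, lev 1).
Iteration 2: rows with depends_on in {5} -> index (id 6, lev 2), release (id 7, lev 2), merge (id 9, lev 2).
Iteration 3: rows with depends_on in {6,7,9} -> clean (id 8, lev 3), parse (id 11, lev 3).
Iteration 4: rows with depends_on in {8,11} -> rollback (id 10, lev 4).
Iteration 5: no rows with depends_on in {10}; recursion stops.
Total rows emitted: 8.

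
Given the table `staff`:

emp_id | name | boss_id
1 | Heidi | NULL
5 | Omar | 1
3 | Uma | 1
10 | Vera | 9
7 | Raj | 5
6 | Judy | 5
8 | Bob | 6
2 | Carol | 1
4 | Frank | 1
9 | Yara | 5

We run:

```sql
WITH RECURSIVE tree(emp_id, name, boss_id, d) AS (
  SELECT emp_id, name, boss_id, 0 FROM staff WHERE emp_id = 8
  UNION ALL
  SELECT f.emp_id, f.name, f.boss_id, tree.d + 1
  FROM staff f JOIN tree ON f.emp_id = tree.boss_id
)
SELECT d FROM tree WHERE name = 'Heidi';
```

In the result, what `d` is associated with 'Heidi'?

3

Base: emp_id=8 (Bob), boss_id=6, d 0.
Iteration 1: join on emp_id=6 -> Judy (id 6, boss_id=5, d 1).
Iteration 2: join on emp_id=5 -> Omar (id 5, boss_id=1, d 2).
Iteration 3: join on emp_id=1 -> Heidi (id 1, boss_id=NULL, d 3).
Iteration 4: boss_id is NULL; no match; recursion stops.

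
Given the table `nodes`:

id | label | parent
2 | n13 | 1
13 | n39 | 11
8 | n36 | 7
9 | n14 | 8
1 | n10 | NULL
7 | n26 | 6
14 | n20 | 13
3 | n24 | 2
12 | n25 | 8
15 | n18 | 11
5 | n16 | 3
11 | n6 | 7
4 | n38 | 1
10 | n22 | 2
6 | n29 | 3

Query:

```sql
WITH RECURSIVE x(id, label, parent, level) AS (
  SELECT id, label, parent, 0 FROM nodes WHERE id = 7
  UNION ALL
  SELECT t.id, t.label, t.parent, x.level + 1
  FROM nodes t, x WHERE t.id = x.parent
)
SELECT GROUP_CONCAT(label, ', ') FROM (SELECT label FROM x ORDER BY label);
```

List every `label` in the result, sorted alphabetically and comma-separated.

Base: id=7 (n26), parent=6, level 0.
Iteration 1: join on id=6 -> n29 (id 6, parent=3, level 1).
Iteration 2: join on id=3 -> n24 (id 3, parent=2, level 2).
Iteration 3: join on id=2 -> n13 (id 2, parent=1, level 3).
Iteration 4: join on id=1 -> n10 (id 1, parent=NULL, level 4).
Iteration 5: parent is NULL; no match; recursion stops.

n10, n13, n24, n26, n29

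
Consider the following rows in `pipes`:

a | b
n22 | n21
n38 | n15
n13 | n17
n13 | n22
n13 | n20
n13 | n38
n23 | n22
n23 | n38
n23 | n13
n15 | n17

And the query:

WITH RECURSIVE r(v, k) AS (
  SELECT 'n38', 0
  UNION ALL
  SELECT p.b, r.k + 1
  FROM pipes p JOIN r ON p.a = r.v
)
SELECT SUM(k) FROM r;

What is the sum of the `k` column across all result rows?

3

Base: (n38, k=0).
Iteration 1: edges from {n38} -> (n15, k=1).
Iteration 2: edges from {n15} -> (n17, k=2).
Iteration 3: no outgoing edges from {n17}; recursion stops.
SUM(k) = 0 + 1 + 2 = 3.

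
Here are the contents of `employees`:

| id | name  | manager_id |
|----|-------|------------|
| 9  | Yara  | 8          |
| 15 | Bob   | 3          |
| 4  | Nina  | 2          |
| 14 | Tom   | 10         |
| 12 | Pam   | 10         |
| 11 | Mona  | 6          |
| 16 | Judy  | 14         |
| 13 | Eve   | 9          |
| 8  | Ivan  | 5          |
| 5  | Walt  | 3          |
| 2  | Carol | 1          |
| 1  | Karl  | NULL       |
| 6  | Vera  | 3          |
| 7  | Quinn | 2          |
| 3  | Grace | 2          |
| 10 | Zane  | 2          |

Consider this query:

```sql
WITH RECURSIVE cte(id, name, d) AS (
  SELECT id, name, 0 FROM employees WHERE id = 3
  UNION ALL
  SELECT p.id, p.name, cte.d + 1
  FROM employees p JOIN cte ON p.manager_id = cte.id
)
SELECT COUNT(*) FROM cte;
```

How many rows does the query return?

Base: id=3 (Grace) at d 0.
Iteration 1: rows with manager_id in {3} -> Walt (id 5, d 1), Vera (id 6, d 1), Bob (id 15, d 1).
Iteration 2: rows with manager_id in {5,6,15} -> Ivan (id 8, d 2), Mona (id 11, d 2).
Iteration 3: rows with manager_id in {8,11} -> Yara (id 9, d 3).
Iteration 4: rows with manager_id in {9} -> Eve (id 13, d 4).
Iteration 5: no rows with manager_id in {13}; recursion stops.
Total rows emitted: 8.

8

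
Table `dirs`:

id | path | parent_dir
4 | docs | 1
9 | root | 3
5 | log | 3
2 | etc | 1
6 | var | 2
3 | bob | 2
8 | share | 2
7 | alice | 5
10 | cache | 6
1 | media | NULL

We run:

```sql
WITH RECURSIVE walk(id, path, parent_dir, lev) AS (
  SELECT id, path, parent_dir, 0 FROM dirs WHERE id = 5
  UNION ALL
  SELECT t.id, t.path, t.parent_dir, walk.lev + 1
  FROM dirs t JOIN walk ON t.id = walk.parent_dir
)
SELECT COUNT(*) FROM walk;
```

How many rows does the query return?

Base: id=5 (log), parent_dir=3, lev 0.
Iteration 1: join on id=3 -> bob (id 3, parent_dir=2, lev 1).
Iteration 2: join on id=2 -> etc (id 2, parent_dir=1, lev 2).
Iteration 3: join on id=1 -> media (id 1, parent_dir=NULL, lev 3).
Iteration 4: parent_dir is NULL; no match; recursion stops.
Total rows emitted: 4.

4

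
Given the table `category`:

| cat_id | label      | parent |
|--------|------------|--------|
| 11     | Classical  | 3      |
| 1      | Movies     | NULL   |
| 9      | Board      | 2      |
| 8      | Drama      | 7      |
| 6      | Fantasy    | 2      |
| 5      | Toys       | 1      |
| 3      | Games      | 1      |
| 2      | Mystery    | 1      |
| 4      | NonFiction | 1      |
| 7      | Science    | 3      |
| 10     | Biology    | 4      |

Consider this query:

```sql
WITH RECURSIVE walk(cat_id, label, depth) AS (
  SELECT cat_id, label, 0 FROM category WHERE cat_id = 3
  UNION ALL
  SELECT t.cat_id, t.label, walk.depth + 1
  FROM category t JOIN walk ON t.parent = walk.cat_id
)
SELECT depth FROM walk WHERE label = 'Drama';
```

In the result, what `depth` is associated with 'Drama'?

Base: cat_id=3 (Games) at depth 0.
Iteration 1: rows with parent in {3} -> Science (id 7, depth 1), Classical (id 11, depth 1).
Iteration 2: rows with parent in {7,11} -> Drama (id 8, depth 2).
Iteration 3: no rows with parent in {8}; recursion stops.

2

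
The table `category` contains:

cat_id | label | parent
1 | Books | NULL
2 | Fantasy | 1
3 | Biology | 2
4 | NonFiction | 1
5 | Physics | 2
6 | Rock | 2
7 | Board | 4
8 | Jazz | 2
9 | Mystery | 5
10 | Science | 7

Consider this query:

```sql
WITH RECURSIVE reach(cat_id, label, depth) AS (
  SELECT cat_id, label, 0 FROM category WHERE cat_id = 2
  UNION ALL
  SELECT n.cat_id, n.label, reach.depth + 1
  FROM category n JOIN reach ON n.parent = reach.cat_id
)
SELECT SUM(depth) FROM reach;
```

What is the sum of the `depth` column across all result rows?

Base: cat_id=2 (Fantasy) at depth 0.
Iteration 1: rows with parent in {2} -> Biology (id 3, depth 1), Physics (id 5, depth 1), Rock (id 6, depth 1), Jazz (id 8, depth 1).
Iteration 2: rows with parent in {3,5,6,8} -> Mystery (id 9, depth 2).
Iteration 3: no rows with parent in {9}; recursion stops.
SUM(depth) = 0 + 1 + 1 + 1 + 1 + 2 = 6.

6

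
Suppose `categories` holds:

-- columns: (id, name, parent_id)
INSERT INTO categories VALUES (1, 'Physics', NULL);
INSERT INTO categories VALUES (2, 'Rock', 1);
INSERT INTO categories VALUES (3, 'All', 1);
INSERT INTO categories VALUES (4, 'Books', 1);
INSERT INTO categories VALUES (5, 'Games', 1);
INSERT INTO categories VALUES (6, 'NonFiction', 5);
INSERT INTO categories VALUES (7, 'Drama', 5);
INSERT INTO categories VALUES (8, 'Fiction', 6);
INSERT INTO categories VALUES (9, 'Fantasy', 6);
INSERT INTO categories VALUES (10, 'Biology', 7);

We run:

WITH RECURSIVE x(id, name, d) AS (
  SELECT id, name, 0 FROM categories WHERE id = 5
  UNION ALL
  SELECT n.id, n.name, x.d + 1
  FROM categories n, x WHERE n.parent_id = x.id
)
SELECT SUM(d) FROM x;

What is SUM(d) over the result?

Base: id=5 (Games) at d 0.
Iteration 1: rows with parent_id in {5} -> NonFiction (id 6, d 1), Drama (id 7, d 1).
Iteration 2: rows with parent_id in {6,7} -> Fiction (id 8, d 2), Fantasy (id 9, d 2), Biology (id 10, d 2).
Iteration 3: no rows with parent_id in {8,9,10}; recursion stops.
SUM(d) = 0 + 1 + 1 + 2 + 2 + 2 = 8.

8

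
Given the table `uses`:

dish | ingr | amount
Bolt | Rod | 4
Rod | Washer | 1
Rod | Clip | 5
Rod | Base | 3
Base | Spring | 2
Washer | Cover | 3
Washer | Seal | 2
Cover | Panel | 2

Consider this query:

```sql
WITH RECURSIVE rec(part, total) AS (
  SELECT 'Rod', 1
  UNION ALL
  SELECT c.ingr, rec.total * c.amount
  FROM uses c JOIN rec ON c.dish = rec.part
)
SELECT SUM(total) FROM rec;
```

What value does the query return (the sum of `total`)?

Base: (Rod, total=1).
Iteration 1: components of {Rod} -> Base = 1*3 = 3, Clip = 1*5 = 5, Washer = 1*1 = 1.
Iteration 2: components of {Base,Clip,Washer} -> Cover = 1*3 = 3, Seal = 1*2 = 2, Spring = 3*2 = 6.
Iteration 3: components of {Cover,Seal,Spring} -> Panel = 3*2 = 6.
Iteration 4: no further components; recursion stops.
SUM(total) = 1 + 1 + 5 + 3 + 3 + 2 + 6 + 6 = 27.

27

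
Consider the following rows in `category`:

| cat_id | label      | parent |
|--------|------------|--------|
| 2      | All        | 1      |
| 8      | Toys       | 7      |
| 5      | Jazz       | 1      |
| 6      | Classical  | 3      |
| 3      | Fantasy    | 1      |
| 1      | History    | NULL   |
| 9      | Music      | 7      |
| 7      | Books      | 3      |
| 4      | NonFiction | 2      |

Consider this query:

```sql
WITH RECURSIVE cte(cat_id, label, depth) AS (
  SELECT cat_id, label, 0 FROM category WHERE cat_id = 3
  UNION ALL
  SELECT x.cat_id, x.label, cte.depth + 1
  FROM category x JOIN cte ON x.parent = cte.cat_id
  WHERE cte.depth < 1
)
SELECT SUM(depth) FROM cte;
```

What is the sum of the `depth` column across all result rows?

Base: cat_id=3 (Fantasy) at depth 0.
Iteration 1: rows with parent in {3} -> Classical (id 6, depth 1), Books (id 7, depth 1).
Iteration 2: depth < 1 fails for all current rows; recursion stops.
SUM(depth) = 0 + 1 + 1 = 2.

2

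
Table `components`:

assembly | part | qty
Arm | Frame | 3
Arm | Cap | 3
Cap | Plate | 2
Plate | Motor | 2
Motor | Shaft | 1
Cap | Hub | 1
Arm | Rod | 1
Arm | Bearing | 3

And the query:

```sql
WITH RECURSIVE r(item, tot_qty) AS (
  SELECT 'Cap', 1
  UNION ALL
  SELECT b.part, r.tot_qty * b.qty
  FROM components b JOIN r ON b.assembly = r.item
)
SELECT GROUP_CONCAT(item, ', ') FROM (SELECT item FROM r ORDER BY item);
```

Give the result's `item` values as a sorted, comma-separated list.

Base: (Cap, tot_qty=1).
Iteration 1: components of {Cap} -> Hub = 1*1 = 1, Plate = 1*2 = 2.
Iteration 2: components of {Hub,Plate} -> Motor = 2*2 = 4.
Iteration 3: components of {Motor} -> Shaft = 4*1 = 4.
Iteration 4: no further components; recursion stops.

Cap, Hub, Motor, Plate, Shaft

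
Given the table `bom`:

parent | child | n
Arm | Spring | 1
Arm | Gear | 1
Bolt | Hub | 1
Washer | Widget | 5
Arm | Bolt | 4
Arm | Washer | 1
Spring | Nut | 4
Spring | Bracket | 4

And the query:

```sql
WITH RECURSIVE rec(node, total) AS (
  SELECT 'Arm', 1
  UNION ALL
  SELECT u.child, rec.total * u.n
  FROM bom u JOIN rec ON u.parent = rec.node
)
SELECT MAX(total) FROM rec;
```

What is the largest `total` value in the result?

5

Base: (Arm, total=1).
Iteration 1: components of {Arm} -> Bolt = 1*4 = 4, Gear = 1*1 = 1, Spring = 1*1 = 1, Washer = 1*1 = 1.
Iteration 2: components of {Bolt,Gear,Spring,Washer} -> Bracket = 1*4 = 4, Hub = 4*1 = 4, Nut = 1*4 = 4, Widget = 1*5 = 5.
Iteration 3: no further components; recursion stops.
total values: 1, 1, 1, 4, 1, 4, 4, 5, 4; the maximum is 5.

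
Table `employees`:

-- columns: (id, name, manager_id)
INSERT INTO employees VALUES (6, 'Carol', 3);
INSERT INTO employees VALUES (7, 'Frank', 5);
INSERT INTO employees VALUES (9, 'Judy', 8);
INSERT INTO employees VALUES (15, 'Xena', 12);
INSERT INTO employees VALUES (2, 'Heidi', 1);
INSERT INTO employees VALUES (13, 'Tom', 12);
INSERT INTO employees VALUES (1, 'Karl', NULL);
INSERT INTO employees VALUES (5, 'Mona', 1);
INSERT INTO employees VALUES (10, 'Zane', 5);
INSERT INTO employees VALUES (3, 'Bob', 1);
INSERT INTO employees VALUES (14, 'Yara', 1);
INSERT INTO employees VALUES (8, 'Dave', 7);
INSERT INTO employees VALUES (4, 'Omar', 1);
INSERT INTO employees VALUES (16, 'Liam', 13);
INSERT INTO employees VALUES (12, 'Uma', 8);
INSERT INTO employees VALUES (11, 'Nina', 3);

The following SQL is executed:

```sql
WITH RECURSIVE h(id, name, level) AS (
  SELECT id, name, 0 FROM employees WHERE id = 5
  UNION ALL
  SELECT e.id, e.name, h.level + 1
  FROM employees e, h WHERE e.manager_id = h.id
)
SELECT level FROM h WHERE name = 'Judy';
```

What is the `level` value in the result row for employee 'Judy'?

Base: id=5 (Mona) at level 0.
Iteration 1: rows with manager_id in {5} -> Frank (id 7, level 1), Zane (id 10, level 1).
Iteration 2: rows with manager_id in {7,10} -> Dave (id 8, level 2).
Iteration 3: rows with manager_id in {8} -> Judy (id 9, level 3), Uma (id 12, level 3).
Iteration 4: rows with manager_id in {9,12} -> Tom (id 13, level 4), Xena (id 15, level 4).
Iteration 5: rows with manager_id in {13,15} -> Liam (id 16, level 5).
Iteration 6: no rows with manager_id in {16}; recursion stops.

3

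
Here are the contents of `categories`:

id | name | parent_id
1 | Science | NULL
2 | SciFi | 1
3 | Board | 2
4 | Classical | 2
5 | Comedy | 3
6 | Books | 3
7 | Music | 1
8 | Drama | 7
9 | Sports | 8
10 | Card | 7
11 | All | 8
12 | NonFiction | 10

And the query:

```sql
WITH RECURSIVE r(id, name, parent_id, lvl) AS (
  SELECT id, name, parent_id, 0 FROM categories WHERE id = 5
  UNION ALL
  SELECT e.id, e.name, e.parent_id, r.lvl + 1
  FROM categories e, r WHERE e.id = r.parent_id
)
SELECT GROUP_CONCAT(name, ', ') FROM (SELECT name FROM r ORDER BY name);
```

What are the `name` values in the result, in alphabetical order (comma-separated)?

Base: id=5 (Comedy), parent_id=3, lvl 0.
Iteration 1: join on id=3 -> Board (id 3, parent_id=2, lvl 1).
Iteration 2: join on id=2 -> SciFi (id 2, parent_id=1, lvl 2).
Iteration 3: join on id=1 -> Science (id 1, parent_id=NULL, lvl 3).
Iteration 4: parent_id is NULL; no match; recursion stops.

Board, Comedy, SciFi, Science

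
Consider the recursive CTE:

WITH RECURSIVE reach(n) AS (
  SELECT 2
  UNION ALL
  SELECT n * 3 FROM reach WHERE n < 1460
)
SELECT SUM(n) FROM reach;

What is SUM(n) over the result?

6560

Base: n=2.
Iteration 1: 2 < 1460 holds -> n = 2 * 3 = 6.
Iteration 2: 6 < 1460 holds -> n = 6 * 3 = 18.
Iteration 3: 18 < 1460 holds -> n = 18 * 3 = 54.
Iteration 4: 54 < 1460 holds -> n = 54 * 3 = 162.
Iteration 5: 162 < 1460 holds -> n = 162 * 3 = 486.
Iteration 6: 486 < 1460 holds -> n = 486 * 3 = 1458.
Iteration 7: 1458 < 1460 holds -> n = 1458 * 3 = 4374.
Iteration 8: 4374 < 1460 fails; recursion stops.
SUM(n) = 2 + 6 + 18 + 54 + 162 + 486 + 1458 + 4374 = 6560.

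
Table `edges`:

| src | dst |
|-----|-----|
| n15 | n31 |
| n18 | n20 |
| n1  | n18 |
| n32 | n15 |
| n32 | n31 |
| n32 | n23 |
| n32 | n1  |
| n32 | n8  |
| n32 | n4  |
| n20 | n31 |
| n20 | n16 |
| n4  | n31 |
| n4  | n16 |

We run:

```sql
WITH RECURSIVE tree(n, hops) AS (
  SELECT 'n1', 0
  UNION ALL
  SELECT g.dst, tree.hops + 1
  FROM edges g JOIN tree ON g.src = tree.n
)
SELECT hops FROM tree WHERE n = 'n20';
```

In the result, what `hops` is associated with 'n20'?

Base: (n1, hops=0).
Iteration 1: edges from {n1} -> (n18, hops=1).
Iteration 2: edges from {n18} -> (n20, hops=2).
Iteration 3: edges from {n20} -> (n16, hops=3), (n31, hops=3).
Iteration 4: no outgoing edges from {n16,n31}; recursion stops.

2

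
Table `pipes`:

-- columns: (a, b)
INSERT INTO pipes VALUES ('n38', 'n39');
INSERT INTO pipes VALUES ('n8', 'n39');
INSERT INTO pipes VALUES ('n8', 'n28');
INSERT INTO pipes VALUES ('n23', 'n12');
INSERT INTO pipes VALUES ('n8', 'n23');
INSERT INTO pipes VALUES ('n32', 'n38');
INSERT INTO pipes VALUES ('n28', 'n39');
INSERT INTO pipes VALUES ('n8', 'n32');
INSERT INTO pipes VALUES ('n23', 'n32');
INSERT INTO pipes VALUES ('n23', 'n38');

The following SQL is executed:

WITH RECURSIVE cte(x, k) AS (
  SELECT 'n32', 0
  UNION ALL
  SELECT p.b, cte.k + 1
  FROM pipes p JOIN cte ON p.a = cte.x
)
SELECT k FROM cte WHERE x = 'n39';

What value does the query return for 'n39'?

Base: (n32, k=0).
Iteration 1: edges from {n32} -> (n38, k=1).
Iteration 2: edges from {n38} -> (n39, k=2).
Iteration 3: no outgoing edges from {n39}; recursion stops.

2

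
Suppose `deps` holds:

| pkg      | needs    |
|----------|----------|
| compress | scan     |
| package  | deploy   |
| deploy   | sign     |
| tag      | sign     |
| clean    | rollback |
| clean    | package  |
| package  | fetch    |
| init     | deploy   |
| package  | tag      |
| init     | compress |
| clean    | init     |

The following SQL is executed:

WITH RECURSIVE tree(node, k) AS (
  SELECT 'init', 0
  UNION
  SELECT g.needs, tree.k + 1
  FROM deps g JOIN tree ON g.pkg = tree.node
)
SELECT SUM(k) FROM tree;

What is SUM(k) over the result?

6

Base: (init, k=0).
Iteration 1: edges from {init} -> (compress, k=1), (deploy, k=1).
Iteration 2: edges from {compress,deploy} -> (scan, k=2), (sign, k=2).
Iteration 3: no outgoing edges from {scan,sign}; recursion stops.
SUM(k) = 0 + 1 + 1 + 2 + 2 = 6.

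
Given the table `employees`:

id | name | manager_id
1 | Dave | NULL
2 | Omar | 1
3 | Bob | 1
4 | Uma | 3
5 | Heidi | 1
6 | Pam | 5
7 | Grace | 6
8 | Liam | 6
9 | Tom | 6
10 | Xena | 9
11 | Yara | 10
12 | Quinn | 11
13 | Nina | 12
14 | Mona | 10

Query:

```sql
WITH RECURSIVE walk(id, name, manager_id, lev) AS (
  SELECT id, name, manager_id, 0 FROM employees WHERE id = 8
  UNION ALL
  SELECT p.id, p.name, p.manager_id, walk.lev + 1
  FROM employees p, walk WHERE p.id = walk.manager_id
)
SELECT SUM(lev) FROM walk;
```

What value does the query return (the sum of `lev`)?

Base: id=8 (Liam), manager_id=6, lev 0.
Iteration 1: join on id=6 -> Pam (id 6, manager_id=5, lev 1).
Iteration 2: join on id=5 -> Heidi (id 5, manager_id=1, lev 2).
Iteration 3: join on id=1 -> Dave (id 1, manager_id=NULL, lev 3).
Iteration 4: manager_id is NULL; no match; recursion stops.
SUM(lev) = 0 + 1 + 2 + 3 = 6.

6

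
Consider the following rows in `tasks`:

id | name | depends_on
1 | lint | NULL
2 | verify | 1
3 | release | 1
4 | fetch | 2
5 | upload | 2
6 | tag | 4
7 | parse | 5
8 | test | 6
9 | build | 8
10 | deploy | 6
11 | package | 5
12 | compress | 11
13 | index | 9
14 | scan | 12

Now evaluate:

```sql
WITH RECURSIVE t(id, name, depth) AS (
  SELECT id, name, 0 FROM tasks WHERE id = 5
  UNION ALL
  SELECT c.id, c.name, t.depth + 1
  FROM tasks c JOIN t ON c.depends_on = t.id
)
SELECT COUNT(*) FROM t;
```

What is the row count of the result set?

Base: id=5 (upload) at depth 0.
Iteration 1: rows with depends_on in {5} -> parse (id 7, depth 1), package (id 11, depth 1).
Iteration 2: rows with depends_on in {7,11} -> compress (id 12, depth 2).
Iteration 3: rows with depends_on in {12} -> scan (id 14, depth 3).
Iteration 4: no rows with depends_on in {14}; recursion stops.
Total rows emitted: 5.

5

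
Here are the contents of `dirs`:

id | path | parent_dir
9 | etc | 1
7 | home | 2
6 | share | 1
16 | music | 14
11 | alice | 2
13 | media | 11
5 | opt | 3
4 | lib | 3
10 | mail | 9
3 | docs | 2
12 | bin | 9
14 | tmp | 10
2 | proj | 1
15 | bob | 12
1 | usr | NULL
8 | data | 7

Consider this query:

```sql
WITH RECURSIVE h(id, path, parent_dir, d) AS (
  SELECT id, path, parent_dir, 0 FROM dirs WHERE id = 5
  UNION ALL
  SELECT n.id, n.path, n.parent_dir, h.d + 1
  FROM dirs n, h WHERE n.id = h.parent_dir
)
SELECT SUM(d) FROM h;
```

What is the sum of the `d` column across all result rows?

6

Base: id=5 (opt), parent_dir=3, d 0.
Iteration 1: join on id=3 -> docs (id 3, parent_dir=2, d 1).
Iteration 2: join on id=2 -> proj (id 2, parent_dir=1, d 2).
Iteration 3: join on id=1 -> usr (id 1, parent_dir=NULL, d 3).
Iteration 4: parent_dir is NULL; no match; recursion stops.
SUM(d) = 0 + 1 + 2 + 3 = 6.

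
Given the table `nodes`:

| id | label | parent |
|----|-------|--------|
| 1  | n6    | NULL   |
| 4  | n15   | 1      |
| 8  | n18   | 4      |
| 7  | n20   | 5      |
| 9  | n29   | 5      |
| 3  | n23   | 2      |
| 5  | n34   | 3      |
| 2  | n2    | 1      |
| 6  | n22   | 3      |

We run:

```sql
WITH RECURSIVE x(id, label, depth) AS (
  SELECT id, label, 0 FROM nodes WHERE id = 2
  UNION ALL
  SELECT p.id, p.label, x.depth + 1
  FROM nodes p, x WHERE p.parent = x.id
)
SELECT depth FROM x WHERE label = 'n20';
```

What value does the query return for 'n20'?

3

Base: id=2 (n2) at depth 0.
Iteration 1: rows with parent in {2} -> n23 (id 3, depth 1).
Iteration 2: rows with parent in {3} -> n34 (id 5, depth 2), n22 (id 6, depth 2).
Iteration 3: rows with parent in {5,6} -> n20 (id 7, depth 3), n29 (id 9, depth 3).
Iteration 4: no rows with parent in {7,9}; recursion stops.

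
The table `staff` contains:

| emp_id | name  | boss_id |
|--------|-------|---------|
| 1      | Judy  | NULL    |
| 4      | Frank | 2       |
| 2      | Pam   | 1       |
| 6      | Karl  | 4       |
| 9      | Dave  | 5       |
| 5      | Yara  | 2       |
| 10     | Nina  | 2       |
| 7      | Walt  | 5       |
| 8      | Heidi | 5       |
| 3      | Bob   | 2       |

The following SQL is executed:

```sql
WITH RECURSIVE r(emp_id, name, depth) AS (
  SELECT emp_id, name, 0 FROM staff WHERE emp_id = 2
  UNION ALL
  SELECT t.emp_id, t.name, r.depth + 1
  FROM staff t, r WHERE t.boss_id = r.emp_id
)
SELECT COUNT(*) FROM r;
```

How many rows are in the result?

Base: emp_id=2 (Pam) at depth 0.
Iteration 1: rows with boss_id in {2} -> Bob (id 3, depth 1), Frank (id 4, depth 1), Yara (id 5, depth 1), Nina (id 10, depth 1).
Iteration 2: rows with boss_id in {3,4,5,10} -> Karl (id 6, depth 2), Walt (id 7, depth 2), Heidi (id 8, depth 2), Dave (id 9, depth 2).
Iteration 3: no rows with boss_id in {6,7,8,9}; recursion stops.
Total rows emitted: 9.

9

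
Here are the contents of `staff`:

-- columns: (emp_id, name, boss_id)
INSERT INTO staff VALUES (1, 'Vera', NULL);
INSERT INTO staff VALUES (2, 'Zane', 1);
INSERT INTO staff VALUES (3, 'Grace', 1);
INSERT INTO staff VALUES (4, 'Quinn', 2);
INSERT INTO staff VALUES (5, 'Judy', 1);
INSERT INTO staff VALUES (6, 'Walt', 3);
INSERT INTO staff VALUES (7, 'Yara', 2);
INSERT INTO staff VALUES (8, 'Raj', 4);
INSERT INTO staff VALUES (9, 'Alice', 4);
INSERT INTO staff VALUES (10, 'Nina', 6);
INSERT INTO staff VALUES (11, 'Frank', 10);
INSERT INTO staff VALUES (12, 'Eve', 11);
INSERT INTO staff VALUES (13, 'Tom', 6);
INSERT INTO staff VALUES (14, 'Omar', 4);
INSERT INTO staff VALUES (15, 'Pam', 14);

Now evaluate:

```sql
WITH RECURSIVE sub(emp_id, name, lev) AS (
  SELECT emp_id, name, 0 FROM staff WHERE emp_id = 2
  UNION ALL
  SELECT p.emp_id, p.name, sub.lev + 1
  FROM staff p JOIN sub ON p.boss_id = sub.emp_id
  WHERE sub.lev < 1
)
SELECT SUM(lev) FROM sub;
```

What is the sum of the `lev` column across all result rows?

2

Base: emp_id=2 (Zane) at lev 0.
Iteration 1: rows with boss_id in {2} -> Quinn (id 4, lev 1), Yara (id 7, lev 1).
Iteration 2: lev < 1 fails for all current rows; recursion stops.
SUM(lev) = 0 + 1 + 1 = 2.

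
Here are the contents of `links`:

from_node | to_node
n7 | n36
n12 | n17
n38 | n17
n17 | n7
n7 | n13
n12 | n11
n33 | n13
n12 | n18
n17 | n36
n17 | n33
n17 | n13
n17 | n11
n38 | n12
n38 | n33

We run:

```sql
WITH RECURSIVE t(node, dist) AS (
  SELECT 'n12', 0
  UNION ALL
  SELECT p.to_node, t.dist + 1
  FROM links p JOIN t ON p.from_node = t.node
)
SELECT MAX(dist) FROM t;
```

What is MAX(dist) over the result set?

Base: (n12, dist=0).
Iteration 1: edges from {n12} -> (n11, dist=1), (n17, dist=1), (n18, dist=1).
Iteration 2: edges from {n11,n17,n18} -> (n11, dist=2), (n13, dist=2), (n33, dist=2), (n36, dist=2), (n7, dist=2).
Iteration 3: edges from {n11,n13,n33,n36,n7} -> (n13, dist=3) x2, (n36, dist=3). [UNION ALL keeps all 3 new rows, including repeats]
Iteration 4: no outgoing edges from {n13,n36}; recursion stops.
dist values: 0, 1, 1, 1, 2, 2, 2, 2, 2, 3, 3, 3; the maximum is 3.

3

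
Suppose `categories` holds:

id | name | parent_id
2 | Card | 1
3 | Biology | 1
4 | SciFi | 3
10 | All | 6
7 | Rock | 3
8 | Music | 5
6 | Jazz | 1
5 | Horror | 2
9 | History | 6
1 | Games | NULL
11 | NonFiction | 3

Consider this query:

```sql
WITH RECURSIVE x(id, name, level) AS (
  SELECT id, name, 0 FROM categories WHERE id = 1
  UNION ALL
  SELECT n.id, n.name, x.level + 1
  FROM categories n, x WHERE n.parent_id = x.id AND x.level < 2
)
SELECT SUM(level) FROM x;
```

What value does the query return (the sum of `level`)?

15

Base: id=1 (Games) at level 0.
Iteration 1: rows with parent_id in {1} -> Card (id 2, level 1), Biology (id 3, level 1), Jazz (id 6, level 1).
Iteration 2: rows with parent_id in {2,3,6} -> SciFi (id 4, level 2), Horror (id 5, level 2), Rock (id 7, level 2), History (id 9, level 2), All (id 10, level 2), NonFiction (id 11, level 2).
Iteration 3: level < 2 fails for all current rows; recursion stops.
SUM(level) = 0 + 1 + 1 + 1 + 2 + 2 + 2 + 2 + 2 + 2 = 15.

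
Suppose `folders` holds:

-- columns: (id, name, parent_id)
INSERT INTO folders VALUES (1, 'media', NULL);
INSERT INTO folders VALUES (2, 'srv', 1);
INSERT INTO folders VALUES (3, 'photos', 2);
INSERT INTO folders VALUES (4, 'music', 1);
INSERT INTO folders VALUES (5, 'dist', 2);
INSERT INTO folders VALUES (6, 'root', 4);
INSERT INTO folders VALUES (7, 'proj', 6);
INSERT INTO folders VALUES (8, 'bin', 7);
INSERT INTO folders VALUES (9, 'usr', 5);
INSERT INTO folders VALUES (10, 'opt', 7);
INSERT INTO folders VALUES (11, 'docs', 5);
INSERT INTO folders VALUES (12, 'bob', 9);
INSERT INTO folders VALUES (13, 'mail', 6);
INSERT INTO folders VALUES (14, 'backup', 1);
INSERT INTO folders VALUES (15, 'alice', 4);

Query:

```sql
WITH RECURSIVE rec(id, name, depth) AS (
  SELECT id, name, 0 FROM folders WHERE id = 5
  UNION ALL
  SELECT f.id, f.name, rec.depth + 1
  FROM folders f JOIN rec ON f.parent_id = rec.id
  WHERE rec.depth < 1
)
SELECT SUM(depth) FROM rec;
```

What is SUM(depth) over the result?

2

Base: id=5 (dist) at depth 0.
Iteration 1: rows with parent_id in {5} -> usr (id 9, depth 1), docs (id 11, depth 1).
Iteration 2: depth < 1 fails for all current rows; recursion stops.
SUM(depth) = 0 + 1 + 1 = 2.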